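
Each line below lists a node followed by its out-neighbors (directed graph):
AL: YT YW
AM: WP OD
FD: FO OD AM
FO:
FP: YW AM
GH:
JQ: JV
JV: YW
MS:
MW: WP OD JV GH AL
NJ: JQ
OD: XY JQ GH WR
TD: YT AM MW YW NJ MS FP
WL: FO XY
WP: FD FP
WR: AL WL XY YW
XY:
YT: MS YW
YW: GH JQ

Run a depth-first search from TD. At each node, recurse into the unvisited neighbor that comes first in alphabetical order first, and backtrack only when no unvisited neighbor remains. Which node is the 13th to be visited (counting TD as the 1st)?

FO

Visit TD
TD → AM
AM → OD
OD → GH
OD → JQ
JQ → JV
JV → YW
OD → WR
WR → AL
AL → YT
YT → MS
WR → WL
WL → FO
WL → XY
AM → WP
WP → FD
WP → FP
TD → MW
TD → NJ

Visit order: TD, AM, OD, GH, JQ, JV, YW, WR, AL, YT, MS, WL, FO, XY, WP, FD, FP, MW, NJ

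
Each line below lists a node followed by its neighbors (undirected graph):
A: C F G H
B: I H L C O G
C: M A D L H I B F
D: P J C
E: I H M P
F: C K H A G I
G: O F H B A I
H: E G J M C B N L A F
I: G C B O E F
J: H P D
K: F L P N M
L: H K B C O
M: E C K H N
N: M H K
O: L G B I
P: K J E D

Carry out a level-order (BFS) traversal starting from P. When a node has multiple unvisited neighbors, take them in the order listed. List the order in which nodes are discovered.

Visit P; enqueue K, J, E, D → queue [K, J, E, D]
Visit K; enqueue F, L, N, M → queue [J, E, D, F, L, N, M]
Visit J; enqueue H → queue [E, D, F, L, N, M, H]
Visit E; enqueue I → queue [D, F, L, N, M, H, I]
Visit D; enqueue C → queue [F, L, N, M, H, I, C]
Visit F; enqueue A, G → queue [L, N, M, H, I, C, A, G]
Visit L; enqueue B, O → queue [N, M, H, I, C, A, G, B, O]
Visit N → queue [M, H, I, C, A, G, B, O]
Visit M → queue [H, I, C, A, G, B, O]
Visit H → queue [I, C, A, G, B, O]
Visit I → queue [C, A, G, B, O]
Visit C → queue [A, G, B, O]
Visit A → queue [G, B, O]
Visit G → queue [B, O]
Visit B → queue [O]
Visit O → queue []

P -> K -> J -> E -> D -> F -> L -> N -> M -> H -> I -> C -> A -> G -> B -> O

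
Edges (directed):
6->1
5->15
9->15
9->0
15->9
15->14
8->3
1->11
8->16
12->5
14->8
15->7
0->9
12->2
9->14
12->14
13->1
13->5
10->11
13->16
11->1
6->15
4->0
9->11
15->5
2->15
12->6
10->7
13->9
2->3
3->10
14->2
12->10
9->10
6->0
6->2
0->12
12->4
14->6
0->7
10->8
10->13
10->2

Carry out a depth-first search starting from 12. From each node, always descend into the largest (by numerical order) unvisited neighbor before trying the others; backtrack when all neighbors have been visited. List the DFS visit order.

Visit 12
12 → 14
14 → 8
8 → 16
8 → 3
3 → 10
10 → 13
13 → 9
9 → 15
15 → 7
15 → 5
9 → 11
11 → 1
9 → 0
10 → 2
14 → 6
12 → 4

12 -> 14 -> 8 -> 16 -> 3 -> 10 -> 13 -> 9 -> 15 -> 7 -> 5 -> 11 -> 1 -> 0 -> 2 -> 6 -> 4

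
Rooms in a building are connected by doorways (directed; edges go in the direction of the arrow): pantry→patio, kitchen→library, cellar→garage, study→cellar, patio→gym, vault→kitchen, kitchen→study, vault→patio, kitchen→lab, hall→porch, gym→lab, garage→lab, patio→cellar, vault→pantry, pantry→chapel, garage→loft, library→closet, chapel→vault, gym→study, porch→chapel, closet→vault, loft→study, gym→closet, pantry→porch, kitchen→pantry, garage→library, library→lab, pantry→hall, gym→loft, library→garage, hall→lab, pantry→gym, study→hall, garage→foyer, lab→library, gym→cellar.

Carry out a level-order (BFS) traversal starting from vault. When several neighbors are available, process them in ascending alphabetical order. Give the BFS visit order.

Visit vault; enqueue kitchen, pantry, patio → queue [kitchen, pantry, patio]
Visit kitchen; enqueue lab, library, study → queue [pantry, patio, lab, library, study]
Visit pantry; enqueue chapel, gym, hall, porch → queue [patio, lab, library, study, chapel, gym, hall, porch]
Visit patio; enqueue cellar → queue [lab, library, study, chapel, gym, hall, porch, cellar]
Visit lab → queue [library, study, chapel, gym, hall, porch, cellar]
Visit library; enqueue closet, garage → queue [study, chapel, gym, hall, porch, cellar, closet, garage]
Visit study → queue [chapel, gym, hall, porch, cellar, closet, garage]
Visit chapel → queue [gym, hall, porch, cellar, closet, garage]
Visit gym; enqueue loft → queue [hall, porch, cellar, closet, garage, loft]
Visit hall → queue [porch, cellar, closet, garage, loft]
Visit porch → queue [cellar, closet, garage, loft]
Visit cellar → queue [closet, garage, loft]
Visit closet → queue [garage, loft]
Visit garage; enqueue foyer → queue [loft, foyer]
Visit loft → queue [foyer]
Visit foyer → queue []

vault, kitchen, pantry, patio, lab, library, study, chapel, gym, hall, porch, cellar, closet, garage, loft, foyer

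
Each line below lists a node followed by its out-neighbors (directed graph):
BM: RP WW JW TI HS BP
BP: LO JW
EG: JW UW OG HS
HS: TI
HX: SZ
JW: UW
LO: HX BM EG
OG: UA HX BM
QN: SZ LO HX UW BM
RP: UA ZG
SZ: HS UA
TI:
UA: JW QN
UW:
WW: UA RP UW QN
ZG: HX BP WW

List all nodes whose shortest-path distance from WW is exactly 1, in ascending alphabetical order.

Level 0: WW
Level 1: QN, RP, UA, UW
Level 2: BM, HX, JW, LO, SZ, ZG
Level 3: BP, EG, HS, TI
Level 4: OG

QN, RP, UA, UW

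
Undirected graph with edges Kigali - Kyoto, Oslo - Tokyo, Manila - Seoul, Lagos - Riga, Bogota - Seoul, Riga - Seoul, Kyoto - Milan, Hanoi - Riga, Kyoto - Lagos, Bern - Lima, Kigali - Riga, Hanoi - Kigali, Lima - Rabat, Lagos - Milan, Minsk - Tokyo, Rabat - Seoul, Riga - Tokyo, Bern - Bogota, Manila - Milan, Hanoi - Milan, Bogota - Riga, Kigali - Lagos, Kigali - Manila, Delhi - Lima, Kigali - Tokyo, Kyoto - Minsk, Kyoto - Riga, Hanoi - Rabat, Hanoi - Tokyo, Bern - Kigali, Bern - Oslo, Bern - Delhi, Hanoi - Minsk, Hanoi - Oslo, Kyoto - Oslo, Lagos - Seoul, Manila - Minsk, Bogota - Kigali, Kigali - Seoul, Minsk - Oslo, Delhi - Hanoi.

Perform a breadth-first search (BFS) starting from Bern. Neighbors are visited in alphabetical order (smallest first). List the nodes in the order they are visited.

Visit Bern; enqueue Bogota, Delhi, Kigali, Lima, Oslo → queue [Bogota, Delhi, Kigali, Lima, Oslo]
Visit Bogota; enqueue Riga, Seoul → queue [Delhi, Kigali, Lima, Oslo, Riga, Seoul]
Visit Delhi; enqueue Hanoi → queue [Kigali, Lima, Oslo, Riga, Seoul, Hanoi]
Visit Kigali; enqueue Kyoto, Lagos, Manila, Tokyo → queue [Lima, Oslo, Riga, Seoul, Hanoi, Kyoto, Lagos, Manila, Tokyo]
Visit Lima; enqueue Rabat → queue [Oslo, Riga, Seoul, Hanoi, Kyoto, Lagos, Manila, Tokyo, Rabat]
Visit Oslo; enqueue Minsk → queue [Riga, Seoul, Hanoi, Kyoto, Lagos, Manila, Tokyo, Rabat, Minsk]
Visit Riga → queue [Seoul, Hanoi, Kyoto, Lagos, Manila, Tokyo, Rabat, Minsk]
Visit Seoul → queue [Hanoi, Kyoto, Lagos, Manila, Tokyo, Rabat, Minsk]
Visit Hanoi; enqueue Milan → queue [Kyoto, Lagos, Manila, Tokyo, Rabat, Minsk, Milan]
Visit Kyoto → queue [Lagos, Manila, Tokyo, Rabat, Minsk, Milan]
Visit Lagos → queue [Manila, Tokyo, Rabat, Minsk, Milan]
Visit Manila → queue [Tokyo, Rabat, Minsk, Milan]
Visit Tokyo → queue [Rabat, Minsk, Milan]
Visit Rabat → queue [Minsk, Milan]
Visit Minsk → queue [Milan]
Visit Milan → queue []

Bern, Bogota, Delhi, Kigali, Lima, Oslo, Riga, Seoul, Hanoi, Kyoto, Lagos, Manila, Tokyo, Rabat, Minsk, Milan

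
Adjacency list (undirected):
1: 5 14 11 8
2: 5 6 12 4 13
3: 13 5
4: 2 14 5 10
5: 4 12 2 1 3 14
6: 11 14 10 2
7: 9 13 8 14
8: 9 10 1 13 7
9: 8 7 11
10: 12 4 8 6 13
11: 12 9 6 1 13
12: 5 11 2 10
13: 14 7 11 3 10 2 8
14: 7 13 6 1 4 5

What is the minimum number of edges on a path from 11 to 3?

Level 0: 11
Level 1: 1, 6, 9, 12, 13
Level 2: 2, 3, 5, 7, 8, 10, 14
Level 3: 4
3 first appears at level 2.

2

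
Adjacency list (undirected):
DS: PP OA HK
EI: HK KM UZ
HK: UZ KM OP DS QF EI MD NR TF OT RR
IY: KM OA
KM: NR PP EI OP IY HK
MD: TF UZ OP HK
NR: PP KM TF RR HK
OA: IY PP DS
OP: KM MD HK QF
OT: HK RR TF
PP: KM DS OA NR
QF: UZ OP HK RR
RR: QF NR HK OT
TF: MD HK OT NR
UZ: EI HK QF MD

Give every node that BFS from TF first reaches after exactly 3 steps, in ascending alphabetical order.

IY, OA

Level 0: TF
Level 1: HK, MD, NR, OT
Level 2: DS, EI, KM, OP, PP, QF, RR, UZ
Level 3: IY, OA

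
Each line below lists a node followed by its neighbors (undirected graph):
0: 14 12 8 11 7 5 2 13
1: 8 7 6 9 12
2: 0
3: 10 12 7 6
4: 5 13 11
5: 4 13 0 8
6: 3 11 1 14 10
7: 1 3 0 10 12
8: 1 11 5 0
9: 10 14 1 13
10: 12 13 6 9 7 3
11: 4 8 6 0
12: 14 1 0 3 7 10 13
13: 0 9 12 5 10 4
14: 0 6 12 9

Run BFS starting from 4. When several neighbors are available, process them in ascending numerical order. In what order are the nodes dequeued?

Visit 4; enqueue 5, 11, 13 → queue [5, 11, 13]
Visit 5; enqueue 0, 8 → queue [11, 13, 0, 8]
Visit 11; enqueue 6 → queue [13, 0, 8, 6]
Visit 13; enqueue 9, 10, 12 → queue [0, 8, 6, 9, 10, 12]
Visit 0; enqueue 2, 7, 14 → queue [8, 6, 9, 10, 12, 2, 7, 14]
Visit 8; enqueue 1 → queue [6, 9, 10, 12, 2, 7, 14, 1]
Visit 6; enqueue 3 → queue [9, 10, 12, 2, 7, 14, 1, 3]
Visit 9 → queue [10, 12, 2, 7, 14, 1, 3]
Visit 10 → queue [12, 2, 7, 14, 1, 3]
Visit 12 → queue [2, 7, 14, 1, 3]
Visit 2 → queue [7, 14, 1, 3]
Visit 7 → queue [14, 1, 3]
Visit 14 → queue [1, 3]
Visit 1 → queue [3]
Visit 3 → queue []

4 -> 5 -> 11 -> 13 -> 0 -> 8 -> 6 -> 9 -> 10 -> 12 -> 2 -> 7 -> 14 -> 1 -> 3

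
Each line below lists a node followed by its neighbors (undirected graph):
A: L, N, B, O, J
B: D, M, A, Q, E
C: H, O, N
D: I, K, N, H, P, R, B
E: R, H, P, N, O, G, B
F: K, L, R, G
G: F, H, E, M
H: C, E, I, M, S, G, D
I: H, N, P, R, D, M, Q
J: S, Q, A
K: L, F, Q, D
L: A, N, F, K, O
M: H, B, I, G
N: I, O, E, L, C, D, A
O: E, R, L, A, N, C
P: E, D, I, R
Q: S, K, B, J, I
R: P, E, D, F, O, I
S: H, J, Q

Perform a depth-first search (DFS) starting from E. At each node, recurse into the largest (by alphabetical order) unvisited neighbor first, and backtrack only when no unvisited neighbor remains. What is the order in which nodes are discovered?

E -> R -> P -> I -> Q -> S -> J -> A -> O -> N -> L -> K -> F -> G -> M -> H -> D -> B -> C

Visit E
E → R
R → P
P → I
I → Q
Q → S
S → J
J → A
A → O
O → N
N → L
L → K
K → F
F → G
G → M
M → H
H → D
D → B
H → C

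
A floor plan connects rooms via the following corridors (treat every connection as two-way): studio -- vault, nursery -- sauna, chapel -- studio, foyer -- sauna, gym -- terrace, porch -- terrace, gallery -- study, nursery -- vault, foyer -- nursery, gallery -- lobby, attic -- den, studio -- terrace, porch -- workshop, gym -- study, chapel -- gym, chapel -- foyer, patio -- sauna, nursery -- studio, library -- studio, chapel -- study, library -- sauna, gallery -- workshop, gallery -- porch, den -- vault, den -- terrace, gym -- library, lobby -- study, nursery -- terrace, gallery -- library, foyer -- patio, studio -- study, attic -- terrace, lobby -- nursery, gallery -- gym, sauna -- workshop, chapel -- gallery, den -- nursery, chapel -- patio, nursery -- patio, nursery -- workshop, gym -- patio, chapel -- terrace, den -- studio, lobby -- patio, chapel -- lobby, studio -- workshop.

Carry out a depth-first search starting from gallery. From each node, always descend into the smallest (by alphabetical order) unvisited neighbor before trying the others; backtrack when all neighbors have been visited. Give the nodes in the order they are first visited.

Visit gallery
gallery → chapel
chapel → foyer
foyer → nursery
nursery → den
den → attic
attic → terrace
terrace → gym
gym → library
library → sauna
sauna → patio
patio → lobby
lobby → study
study → studio
studio → vault
studio → workshop
workshop → porch

gallery, chapel, foyer, nursery, den, attic, terrace, gym, library, sauna, patio, lobby, study, studio, vault, workshop, porch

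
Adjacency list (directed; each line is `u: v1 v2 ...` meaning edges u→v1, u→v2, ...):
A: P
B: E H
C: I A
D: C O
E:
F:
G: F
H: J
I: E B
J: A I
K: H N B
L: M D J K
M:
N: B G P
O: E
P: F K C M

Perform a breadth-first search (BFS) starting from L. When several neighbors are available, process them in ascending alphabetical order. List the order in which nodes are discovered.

Visit L; enqueue D, J, K, M → queue [D, J, K, M]
Visit D; enqueue C, O → queue [J, K, M, C, O]
Visit J; enqueue A, I → queue [K, M, C, O, A, I]
Visit K; enqueue B, H, N → queue [M, C, O, A, I, B, H, N]
Visit M → queue [C, O, A, I, B, H, N]
Visit C → queue [O, A, I, B, H, N]
Visit O; enqueue E → queue [A, I, B, H, N, E]
Visit A; enqueue P → queue [I, B, H, N, E, P]
Visit I → queue [B, H, N, E, P]
Visit B → queue [H, N, E, P]
Visit H → queue [N, E, P]
Visit N; enqueue G → queue [E, P, G]
Visit E → queue [P, G]
Visit P; enqueue F → queue [G, F]
Visit G → queue [F]
Visit F → queue []

L, D, J, K, M, C, O, A, I, B, H, N, E, P, G, F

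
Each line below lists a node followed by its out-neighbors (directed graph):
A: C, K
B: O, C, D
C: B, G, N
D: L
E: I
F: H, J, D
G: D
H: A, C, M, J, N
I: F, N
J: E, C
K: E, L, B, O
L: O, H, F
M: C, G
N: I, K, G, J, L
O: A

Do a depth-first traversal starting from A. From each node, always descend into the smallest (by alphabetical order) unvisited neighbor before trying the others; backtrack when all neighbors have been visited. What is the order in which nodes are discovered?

A, C, B, D, L, F, H, J, E, I, N, G, K, O, M

Visit A
A → C
C → B
B → D
D → L
L → F
F → H
H → J
J → E
E → I
I → N
N → G
N → K
K → O
H → M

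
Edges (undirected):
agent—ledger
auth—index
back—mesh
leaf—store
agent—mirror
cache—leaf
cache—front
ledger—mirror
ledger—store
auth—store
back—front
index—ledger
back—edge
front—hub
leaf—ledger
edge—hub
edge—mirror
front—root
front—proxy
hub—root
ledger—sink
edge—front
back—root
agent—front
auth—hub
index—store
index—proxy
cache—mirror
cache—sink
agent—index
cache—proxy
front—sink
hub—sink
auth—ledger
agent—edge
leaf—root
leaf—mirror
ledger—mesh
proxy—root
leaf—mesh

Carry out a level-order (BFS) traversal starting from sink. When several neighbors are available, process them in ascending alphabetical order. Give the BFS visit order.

Visit sink; enqueue cache, front, hub, ledger → queue [cache, front, hub, ledger]
Visit cache; enqueue leaf, mirror, proxy → queue [front, hub, ledger, leaf, mirror, proxy]
Visit front; enqueue agent, back, edge, root → queue [hub, ledger, leaf, mirror, proxy, agent, back, edge, root]
Visit hub; enqueue auth → queue [ledger, leaf, mirror, proxy, agent, back, edge, root, auth]
Visit ledger; enqueue index, mesh, store → queue [leaf, mirror, proxy, agent, back, edge, root, auth, index, mesh, store]
Visit leaf → queue [mirror, proxy, agent, back, edge, root, auth, index, mesh, store]
Visit mirror → queue [proxy, agent, back, edge, root, auth, index, mesh, store]
Visit proxy → queue [agent, back, edge, root, auth, index, mesh, store]
Visit agent → queue [back, edge, root, auth, index, mesh, store]
Visit back → queue [edge, root, auth, index, mesh, store]
Visit edge → queue [root, auth, index, mesh, store]
Visit root → queue [auth, index, mesh, store]
Visit auth → queue [index, mesh, store]
Visit index → queue [mesh, store]
Visit mesh → queue [store]
Visit store → queue []

sink, cache, front, hub, ledger, leaf, mirror, proxy, agent, back, edge, root, auth, index, mesh, store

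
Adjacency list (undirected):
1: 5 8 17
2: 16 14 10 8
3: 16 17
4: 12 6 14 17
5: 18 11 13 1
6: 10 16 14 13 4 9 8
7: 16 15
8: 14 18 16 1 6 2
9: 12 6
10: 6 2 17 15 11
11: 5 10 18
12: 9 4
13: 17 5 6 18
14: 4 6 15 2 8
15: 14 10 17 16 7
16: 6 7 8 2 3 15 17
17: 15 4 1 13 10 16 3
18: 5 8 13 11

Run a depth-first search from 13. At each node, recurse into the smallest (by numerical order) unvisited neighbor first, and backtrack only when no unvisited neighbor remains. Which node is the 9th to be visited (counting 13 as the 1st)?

Visit 13
13 → 5
5 → 1
1 → 8
8 → 2
2 → 10
10 → 6
6 → 4
4 → 12
12 → 9
4 → 14
14 → 15
15 → 7
7 → 16
16 → 3
3 → 17
10 → 11
11 → 18

Visit order: 13, 5, 1, 8, 2, 10, 6, 4, 12, 9, 14, 15, 7, 16, 3, 17, 11, 18

12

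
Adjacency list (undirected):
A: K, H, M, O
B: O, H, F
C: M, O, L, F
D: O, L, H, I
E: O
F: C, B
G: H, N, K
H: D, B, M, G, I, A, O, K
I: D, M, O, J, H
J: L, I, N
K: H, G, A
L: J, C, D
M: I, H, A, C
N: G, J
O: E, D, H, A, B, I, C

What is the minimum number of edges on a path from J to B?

Level 0: J
Level 1: I, L, N
Level 2: C, D, G, H, M, O
Level 3: A, B, E, F, K
B first appears at level 3.

3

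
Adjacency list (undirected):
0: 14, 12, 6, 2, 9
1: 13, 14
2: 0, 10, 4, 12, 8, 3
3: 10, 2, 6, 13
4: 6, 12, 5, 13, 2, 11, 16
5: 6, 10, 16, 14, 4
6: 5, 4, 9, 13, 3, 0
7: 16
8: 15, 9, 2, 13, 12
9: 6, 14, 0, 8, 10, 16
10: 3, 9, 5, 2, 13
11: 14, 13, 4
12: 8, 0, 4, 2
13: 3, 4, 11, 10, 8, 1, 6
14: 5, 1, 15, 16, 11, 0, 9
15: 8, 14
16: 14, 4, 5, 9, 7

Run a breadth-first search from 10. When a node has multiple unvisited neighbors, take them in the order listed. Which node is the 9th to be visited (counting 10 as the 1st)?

0

Visit 10; enqueue 3, 9, 5, 2, 13 → queue [3, 9, 5, 2, 13]
Visit 3; enqueue 6 → queue [9, 5, 2, 13, 6]
Visit 9; enqueue 14, 0, 8, 16 → queue [5, 2, 13, 6, 14, 0, 8, 16]
Visit 5; enqueue 4 → queue [2, 13, 6, 14, 0, 8, 16, 4]
Visit 2; enqueue 12 → queue [13, 6, 14, 0, 8, 16, 4, 12]
Visit 13; enqueue 11, 1 → queue [6, 14, 0, 8, 16, 4, 12, 11, 1]
Visit 6 → queue [14, 0, 8, 16, 4, 12, 11, 1]
Visit 14; enqueue 15 → queue [0, 8, 16, 4, 12, 11, 1, 15]
Visit 0 → queue [8, 16, 4, 12, 11, 1, 15]
Visit 8 → queue [16, 4, 12, 11, 1, 15]
Visit 16; enqueue 7 → queue [4, 12, 11, 1, 15, 7]
Visit 4 → queue [12, 11, 1, 15, 7]
Visit 12 → queue [11, 1, 15, 7]
Visit 11 → queue [1, 15, 7]
Visit 1 → queue [15, 7]
Visit 15 → queue [7]
Visit 7 → queue []

Visit order: 10, 3, 9, 5, 2, 13, 6, 14, 0, 8, 16, 4, 12, 11, 1, 15, 7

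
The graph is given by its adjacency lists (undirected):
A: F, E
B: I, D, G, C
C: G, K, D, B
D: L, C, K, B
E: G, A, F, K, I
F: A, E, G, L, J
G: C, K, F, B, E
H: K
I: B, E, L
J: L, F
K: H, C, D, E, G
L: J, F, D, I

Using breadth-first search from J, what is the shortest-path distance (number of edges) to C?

3

Level 0: J
Level 1: F, L
Level 2: A, D, E, G, I
Level 3: B, C, K
Level 4: H
C first appears at level 3.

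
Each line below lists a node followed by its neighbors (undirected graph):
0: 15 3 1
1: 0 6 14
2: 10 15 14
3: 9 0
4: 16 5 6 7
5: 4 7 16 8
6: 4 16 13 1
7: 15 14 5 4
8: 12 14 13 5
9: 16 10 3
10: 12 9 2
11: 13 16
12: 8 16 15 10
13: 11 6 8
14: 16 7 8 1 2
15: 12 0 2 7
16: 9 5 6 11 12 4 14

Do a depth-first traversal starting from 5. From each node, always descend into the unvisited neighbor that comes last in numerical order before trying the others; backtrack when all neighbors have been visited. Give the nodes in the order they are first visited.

5 → 16 → 14 → 8 → 13 → 11 → 6 → 4 → 7 → 15 → 12 → 10 → 9 → 3 → 0 → 1 → 2

Visit 5
5 → 16
16 → 14
14 → 8
8 → 13
13 → 11
13 → 6
6 → 4
4 → 7
7 → 15
15 → 12
12 → 10
10 → 9
9 → 3
3 → 0
0 → 1
10 → 2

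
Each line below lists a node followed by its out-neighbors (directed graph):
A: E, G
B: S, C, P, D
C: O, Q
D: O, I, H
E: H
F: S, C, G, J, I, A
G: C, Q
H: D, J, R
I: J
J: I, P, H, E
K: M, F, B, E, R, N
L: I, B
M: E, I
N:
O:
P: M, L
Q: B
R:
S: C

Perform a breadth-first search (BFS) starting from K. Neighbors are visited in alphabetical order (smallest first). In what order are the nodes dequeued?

K B E F M N R C D P S H A G I J O Q L

Visit K; enqueue B, E, F, M, N, R → queue [B, E, F, M, N, R]
Visit B; enqueue C, D, P, S → queue [E, F, M, N, R, C, D, P, S]
Visit E; enqueue H → queue [F, M, N, R, C, D, P, S, H]
Visit F; enqueue A, G, I, J → queue [M, N, R, C, D, P, S, H, A, G, I, J]
Visit M → queue [N, R, C, D, P, S, H, A, G, I, J]
Visit N → queue [R, C, D, P, S, H, A, G, I, J]
Visit R → queue [C, D, P, S, H, A, G, I, J]
Visit C; enqueue O, Q → queue [D, P, S, H, A, G, I, J, O, Q]
Visit D → queue [P, S, H, A, G, I, J, O, Q]
Visit P; enqueue L → queue [S, H, A, G, I, J, O, Q, L]
Visit S → queue [H, A, G, I, J, O, Q, L]
Visit H → queue [A, G, I, J, O, Q, L]
Visit A → queue [G, I, J, O, Q, L]
Visit G → queue [I, J, O, Q, L]
Visit I → queue [J, O, Q, L]
Visit J → queue [O, Q, L]
Visit O → queue [Q, L]
Visit Q → queue [L]
Visit L → queue []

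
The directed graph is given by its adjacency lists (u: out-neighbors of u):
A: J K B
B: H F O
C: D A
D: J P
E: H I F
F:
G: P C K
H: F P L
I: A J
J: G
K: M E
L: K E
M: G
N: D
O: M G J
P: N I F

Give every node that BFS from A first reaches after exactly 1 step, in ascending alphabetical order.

B, J, K

Level 0: A
Level 1: B, J, K
Level 2: E, F, G, H, M, O
Level 3: C, I, L, P
Level 4: D, N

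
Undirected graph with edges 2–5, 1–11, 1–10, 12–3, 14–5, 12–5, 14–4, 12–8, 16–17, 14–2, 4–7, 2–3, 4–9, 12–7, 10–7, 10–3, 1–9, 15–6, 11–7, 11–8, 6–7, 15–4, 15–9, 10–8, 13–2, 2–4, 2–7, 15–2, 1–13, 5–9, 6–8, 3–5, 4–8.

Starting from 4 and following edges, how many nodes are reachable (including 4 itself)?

15

BFS from 4 visits: 4, 15, 14, 9, 8, 7, 2, 6, 5, 1, 12, 11, 10, 13, 3
Reachable nodes: 15 of 17 total.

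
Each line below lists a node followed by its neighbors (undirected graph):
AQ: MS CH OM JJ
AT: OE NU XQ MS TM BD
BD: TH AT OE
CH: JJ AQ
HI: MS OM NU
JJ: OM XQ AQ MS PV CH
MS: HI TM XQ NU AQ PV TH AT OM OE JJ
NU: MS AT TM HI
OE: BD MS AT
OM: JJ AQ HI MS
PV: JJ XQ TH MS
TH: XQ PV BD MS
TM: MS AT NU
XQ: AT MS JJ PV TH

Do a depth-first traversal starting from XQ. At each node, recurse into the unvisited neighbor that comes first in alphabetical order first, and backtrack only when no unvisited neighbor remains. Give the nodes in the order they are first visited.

XQ → AT → BD → OE → MS → AQ → CH → JJ → OM → HI → NU → TM → PV → TH

Visit XQ
XQ → AT
AT → BD
BD → OE
OE → MS
MS → AQ
AQ → CH
CH → JJ
JJ → OM
OM → HI
HI → NU
NU → TM
JJ → PV
PV → TH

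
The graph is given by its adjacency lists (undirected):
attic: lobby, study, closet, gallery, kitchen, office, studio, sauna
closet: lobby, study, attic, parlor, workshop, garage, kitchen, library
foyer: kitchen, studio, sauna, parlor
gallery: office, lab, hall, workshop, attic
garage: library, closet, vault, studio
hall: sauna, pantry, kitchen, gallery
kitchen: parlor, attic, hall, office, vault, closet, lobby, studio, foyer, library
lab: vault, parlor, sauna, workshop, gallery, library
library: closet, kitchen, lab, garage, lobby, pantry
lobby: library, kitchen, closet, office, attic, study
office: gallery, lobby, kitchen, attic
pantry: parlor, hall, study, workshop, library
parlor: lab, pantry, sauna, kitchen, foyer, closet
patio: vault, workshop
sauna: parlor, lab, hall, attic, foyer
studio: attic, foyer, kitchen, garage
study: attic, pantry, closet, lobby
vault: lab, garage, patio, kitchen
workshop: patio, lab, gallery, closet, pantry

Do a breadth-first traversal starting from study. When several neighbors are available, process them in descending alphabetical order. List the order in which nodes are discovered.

study, pantry, lobby, closet, attic, workshop, parlor, library, hall, office, kitchen, garage, studio, sauna, gallery, patio, lab, foyer, vault

Visit study; enqueue pantry, lobby, closet, attic → queue [pantry, lobby, closet, attic]
Visit pantry; enqueue workshop, parlor, library, hall → queue [lobby, closet, attic, workshop, parlor, library, hall]
Visit lobby; enqueue office, kitchen → queue [closet, attic, workshop, parlor, library, hall, office, kitchen]
Visit closet; enqueue garage → queue [attic, workshop, parlor, library, hall, office, kitchen, garage]
Visit attic; enqueue studio, sauna, gallery → queue [workshop, parlor, library, hall, office, kitchen, garage, studio, sauna, gallery]
Visit workshop; enqueue patio, lab → queue [parlor, library, hall, office, kitchen, garage, studio, sauna, gallery, patio, lab]
Visit parlor; enqueue foyer → queue [library, hall, office, kitchen, garage, studio, sauna, gallery, patio, lab, foyer]
Visit library → queue [hall, office, kitchen, garage, studio, sauna, gallery, patio, lab, foyer]
Visit hall → queue [office, kitchen, garage, studio, sauna, gallery, patio, lab, foyer]
Visit office → queue [kitchen, garage, studio, sauna, gallery, patio, lab, foyer]
Visit kitchen; enqueue vault → queue [garage, studio, sauna, gallery, patio, lab, foyer, vault]
Visit garage → queue [studio, sauna, gallery, patio, lab, foyer, vault]
Visit studio → queue [sauna, gallery, patio, lab, foyer, vault]
Visit sauna → queue [gallery, patio, lab, foyer, vault]
Visit gallery → queue [patio, lab, foyer, vault]
Visit patio → queue [lab, foyer, vault]
Visit lab → queue [foyer, vault]
Visit foyer → queue [vault]
Visit vault → queue []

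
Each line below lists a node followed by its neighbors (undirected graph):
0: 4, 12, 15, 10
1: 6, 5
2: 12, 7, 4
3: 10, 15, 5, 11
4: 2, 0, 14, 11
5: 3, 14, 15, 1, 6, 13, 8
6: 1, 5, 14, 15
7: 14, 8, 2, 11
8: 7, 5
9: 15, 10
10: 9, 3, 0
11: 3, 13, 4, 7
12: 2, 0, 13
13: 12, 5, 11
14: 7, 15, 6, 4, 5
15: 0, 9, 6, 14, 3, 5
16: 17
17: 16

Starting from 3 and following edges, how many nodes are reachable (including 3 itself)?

BFS from 3 visits: 3, 10, 15, 5, 11, 9, 0, 6, 14, 1, 13, 8, 4, 7, 12, 2
Reachable nodes: 16 of 18 total.

16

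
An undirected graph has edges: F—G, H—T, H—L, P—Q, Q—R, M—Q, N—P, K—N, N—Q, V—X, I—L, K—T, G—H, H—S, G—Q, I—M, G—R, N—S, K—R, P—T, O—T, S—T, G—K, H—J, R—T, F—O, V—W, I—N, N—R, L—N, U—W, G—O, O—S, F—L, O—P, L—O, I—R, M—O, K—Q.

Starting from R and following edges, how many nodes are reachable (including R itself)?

15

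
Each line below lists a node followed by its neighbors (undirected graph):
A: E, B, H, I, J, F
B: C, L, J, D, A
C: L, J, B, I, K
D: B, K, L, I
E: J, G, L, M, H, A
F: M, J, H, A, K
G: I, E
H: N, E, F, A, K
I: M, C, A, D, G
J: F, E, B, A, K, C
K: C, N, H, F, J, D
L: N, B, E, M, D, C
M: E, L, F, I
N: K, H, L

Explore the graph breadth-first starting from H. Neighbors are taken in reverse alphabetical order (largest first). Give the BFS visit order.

H N K F E A L J D C M G I B

Visit H; enqueue N, K, F, E, A → queue [N, K, F, E, A]
Visit N; enqueue L → queue [K, F, E, A, L]
Visit K; enqueue J, D, C → queue [F, E, A, L, J, D, C]
Visit F; enqueue M → queue [E, A, L, J, D, C, M]
Visit E; enqueue G → queue [A, L, J, D, C, M, G]
Visit A; enqueue I, B → queue [L, J, D, C, M, G, I, B]
Visit L → queue [J, D, C, M, G, I, B]
Visit J → queue [D, C, M, G, I, B]
Visit D → queue [C, M, G, I, B]
Visit C → queue [M, G, I, B]
Visit M → queue [G, I, B]
Visit G → queue [I, B]
Visit I → queue [B]
Visit B → queue []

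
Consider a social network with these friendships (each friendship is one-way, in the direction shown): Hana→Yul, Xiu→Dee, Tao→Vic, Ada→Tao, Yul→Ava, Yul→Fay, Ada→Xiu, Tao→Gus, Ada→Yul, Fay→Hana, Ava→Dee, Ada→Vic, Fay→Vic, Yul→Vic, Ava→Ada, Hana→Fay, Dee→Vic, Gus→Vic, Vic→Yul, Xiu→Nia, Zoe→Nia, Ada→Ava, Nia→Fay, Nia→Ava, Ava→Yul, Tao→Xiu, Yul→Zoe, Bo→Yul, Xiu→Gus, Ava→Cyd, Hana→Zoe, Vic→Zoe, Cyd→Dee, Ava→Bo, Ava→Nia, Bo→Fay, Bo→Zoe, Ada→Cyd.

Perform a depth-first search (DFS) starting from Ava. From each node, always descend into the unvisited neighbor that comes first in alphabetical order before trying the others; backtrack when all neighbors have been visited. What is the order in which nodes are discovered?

Ava, Ada, Cyd, Dee, Vic, Yul, Fay, Hana, Zoe, Nia, Tao, Gus, Xiu, Bo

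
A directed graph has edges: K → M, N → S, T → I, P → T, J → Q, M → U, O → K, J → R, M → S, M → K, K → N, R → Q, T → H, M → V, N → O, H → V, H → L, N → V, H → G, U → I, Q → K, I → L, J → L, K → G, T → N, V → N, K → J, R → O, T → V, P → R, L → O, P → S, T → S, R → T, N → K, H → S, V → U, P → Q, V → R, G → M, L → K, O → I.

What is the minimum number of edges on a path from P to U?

Level 0: P
Level 1: Q, R, S, T
Level 2: H, I, K, N, O, V
Level 3: G, J, L, M, U
U first appears at level 3.

3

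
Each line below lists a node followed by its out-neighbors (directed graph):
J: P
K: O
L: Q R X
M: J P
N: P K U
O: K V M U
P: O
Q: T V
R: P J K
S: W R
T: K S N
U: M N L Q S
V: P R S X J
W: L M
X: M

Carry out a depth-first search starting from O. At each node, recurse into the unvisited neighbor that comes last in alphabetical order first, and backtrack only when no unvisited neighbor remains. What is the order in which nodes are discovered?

Visit O
O → V
V → X
X → M
M → P
M → J
V → S
S → W
W → L
L → R
R → K
L → Q
Q → T
T → N
N → U

O -> V -> X -> M -> P -> J -> S -> W -> L -> R -> K -> Q -> T -> N -> U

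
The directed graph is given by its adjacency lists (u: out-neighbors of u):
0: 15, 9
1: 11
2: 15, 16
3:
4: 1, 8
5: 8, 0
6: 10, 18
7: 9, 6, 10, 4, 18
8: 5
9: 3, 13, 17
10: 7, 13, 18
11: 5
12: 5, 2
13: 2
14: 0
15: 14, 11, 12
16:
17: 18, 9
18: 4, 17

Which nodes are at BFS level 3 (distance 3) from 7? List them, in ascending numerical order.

2, 5, 11

Level 0: 7
Level 1: 4, 6, 9, 10, 18
Level 2: 1, 3, 8, 13, 17
Level 3: 2, 5, 11
Level 4: 0, 15, 16
Level 5: 12, 14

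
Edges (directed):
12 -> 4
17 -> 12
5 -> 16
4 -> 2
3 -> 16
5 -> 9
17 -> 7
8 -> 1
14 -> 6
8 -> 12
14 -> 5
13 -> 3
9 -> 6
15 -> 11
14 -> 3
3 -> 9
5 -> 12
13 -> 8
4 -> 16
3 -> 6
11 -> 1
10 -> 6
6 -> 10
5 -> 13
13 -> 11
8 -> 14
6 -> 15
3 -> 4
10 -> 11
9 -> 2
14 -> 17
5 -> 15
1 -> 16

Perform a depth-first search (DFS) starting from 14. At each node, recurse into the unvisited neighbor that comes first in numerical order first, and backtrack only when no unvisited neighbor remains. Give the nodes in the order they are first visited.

Visit 14
14 → 3
3 → 4
4 → 2
4 → 16
3 → 6
6 → 10
10 → 11
11 → 1
6 → 15
3 → 9
14 → 5
5 → 12
5 → 13
13 → 8
14 → 17
17 → 7

14, 3, 4, 2, 16, 6, 10, 11, 1, 15, 9, 5, 12, 13, 8, 17, 7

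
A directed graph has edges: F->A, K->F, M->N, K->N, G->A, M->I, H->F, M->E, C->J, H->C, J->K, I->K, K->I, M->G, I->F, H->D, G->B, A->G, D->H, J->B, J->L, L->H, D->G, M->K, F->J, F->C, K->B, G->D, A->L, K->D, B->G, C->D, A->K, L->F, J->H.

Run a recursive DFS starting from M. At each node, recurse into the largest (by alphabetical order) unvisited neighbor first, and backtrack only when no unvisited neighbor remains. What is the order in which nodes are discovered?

M → N → K → I → F → J → L → H → D → G → B → A → C → E

Visit M
M → N
M → K
K → I
I → F
F → J
J → L
L → H
H → D
D → G
G → B
G → A
H → C
M → E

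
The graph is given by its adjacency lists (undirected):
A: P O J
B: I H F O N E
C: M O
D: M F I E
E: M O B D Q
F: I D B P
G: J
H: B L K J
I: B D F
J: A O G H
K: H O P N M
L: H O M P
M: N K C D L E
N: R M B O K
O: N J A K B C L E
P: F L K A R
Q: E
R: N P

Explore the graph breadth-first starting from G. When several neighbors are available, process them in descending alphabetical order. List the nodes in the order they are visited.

G J O H A N L K E C B P R M Q D I F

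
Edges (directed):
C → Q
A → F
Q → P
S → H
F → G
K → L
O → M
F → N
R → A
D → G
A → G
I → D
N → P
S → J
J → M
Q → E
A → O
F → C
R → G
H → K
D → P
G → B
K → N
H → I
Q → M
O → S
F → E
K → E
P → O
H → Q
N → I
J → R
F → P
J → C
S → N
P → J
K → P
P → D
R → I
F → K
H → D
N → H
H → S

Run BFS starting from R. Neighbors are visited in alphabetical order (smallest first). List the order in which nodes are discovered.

R, A, G, I, F, O, B, D, C, E, K, N, P, M, S, Q, L, H, J

Visit R; enqueue A, G, I → queue [A, G, I]
Visit A; enqueue F, O → queue [G, I, F, O]
Visit G; enqueue B → queue [I, F, O, B]
Visit I; enqueue D → queue [F, O, B, D]
Visit F; enqueue C, E, K, N, P → queue [O, B, D, C, E, K, N, P]
Visit O; enqueue M, S → queue [B, D, C, E, K, N, P, M, S]
Visit B → queue [D, C, E, K, N, P, M, S]
Visit D → queue [C, E, K, N, P, M, S]
Visit C; enqueue Q → queue [E, K, N, P, M, S, Q]
Visit E → queue [K, N, P, M, S, Q]
Visit K; enqueue L → queue [N, P, M, S, Q, L]
Visit N; enqueue H → queue [P, M, S, Q, L, H]
Visit P; enqueue J → queue [M, S, Q, L, H, J]
Visit M → queue [S, Q, L, H, J]
Visit S → queue [Q, L, H, J]
Visit Q → queue [L, H, J]
Visit L → queue [H, J]
Visit H → queue [J]
Visit J → queue []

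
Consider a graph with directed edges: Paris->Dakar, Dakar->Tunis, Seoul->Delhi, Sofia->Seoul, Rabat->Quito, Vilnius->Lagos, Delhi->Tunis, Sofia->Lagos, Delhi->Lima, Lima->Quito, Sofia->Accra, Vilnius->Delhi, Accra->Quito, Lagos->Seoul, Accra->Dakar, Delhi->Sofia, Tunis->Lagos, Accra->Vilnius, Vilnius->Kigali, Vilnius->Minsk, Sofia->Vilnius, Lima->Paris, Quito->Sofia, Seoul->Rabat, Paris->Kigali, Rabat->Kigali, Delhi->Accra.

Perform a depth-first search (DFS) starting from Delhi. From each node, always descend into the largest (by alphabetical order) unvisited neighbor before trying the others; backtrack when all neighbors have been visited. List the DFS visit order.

Delhi, Tunis, Lagos, Seoul, Rabat, Quito, Sofia, Vilnius, Minsk, Kigali, Accra, Dakar, Lima, Paris

Visit Delhi
Delhi → Tunis
Tunis → Lagos
Lagos → Seoul
Seoul → Rabat
Rabat → Quito
Quito → Sofia
Sofia → Vilnius
Vilnius → Minsk
Vilnius → Kigali
Sofia → Accra
Accra → Dakar
Delhi → Lima
Lima → Paris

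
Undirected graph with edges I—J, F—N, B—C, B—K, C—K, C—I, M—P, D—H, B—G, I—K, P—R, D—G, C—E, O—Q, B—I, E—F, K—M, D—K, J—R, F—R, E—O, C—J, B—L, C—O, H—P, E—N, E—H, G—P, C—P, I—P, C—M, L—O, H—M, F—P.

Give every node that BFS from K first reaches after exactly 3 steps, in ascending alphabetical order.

F, N, Q, R

Level 0: K
Level 1: B, C, D, I, M
Level 2: E, G, H, J, L, O, P
Level 3: F, N, Q, R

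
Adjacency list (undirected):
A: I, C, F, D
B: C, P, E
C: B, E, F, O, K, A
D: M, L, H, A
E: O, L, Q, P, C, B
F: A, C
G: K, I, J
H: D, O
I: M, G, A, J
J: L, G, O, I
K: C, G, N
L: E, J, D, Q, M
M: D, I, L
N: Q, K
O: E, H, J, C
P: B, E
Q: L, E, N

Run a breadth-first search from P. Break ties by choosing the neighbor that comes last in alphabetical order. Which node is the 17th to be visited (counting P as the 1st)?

Visit P; enqueue E, B → queue [E, B]
Visit E; enqueue Q, O, L, C → queue [B, Q, O, L, C]
Visit B → queue [Q, O, L, C]
Visit Q; enqueue N → queue [O, L, C, N]
Visit O; enqueue J, H → queue [L, C, N, J, H]
Visit L; enqueue M, D → queue [C, N, J, H, M, D]
Visit C; enqueue K, F, A → queue [N, J, H, M, D, K, F, A]
Visit N → queue [J, H, M, D, K, F, A]
Visit J; enqueue I, G → queue [H, M, D, K, F, A, I, G]
Visit H → queue [M, D, K, F, A, I, G]
Visit M → queue [D, K, F, A, I, G]
Visit D → queue [K, F, A, I, G]
Visit K → queue [F, A, I, G]
Visit F → queue [A, I, G]
Visit A → queue [I, G]
Visit I → queue [G]
Visit G → queue []

Visit order: P, E, B, Q, O, L, C, N, J, H, M, D, K, F, A, I, G

G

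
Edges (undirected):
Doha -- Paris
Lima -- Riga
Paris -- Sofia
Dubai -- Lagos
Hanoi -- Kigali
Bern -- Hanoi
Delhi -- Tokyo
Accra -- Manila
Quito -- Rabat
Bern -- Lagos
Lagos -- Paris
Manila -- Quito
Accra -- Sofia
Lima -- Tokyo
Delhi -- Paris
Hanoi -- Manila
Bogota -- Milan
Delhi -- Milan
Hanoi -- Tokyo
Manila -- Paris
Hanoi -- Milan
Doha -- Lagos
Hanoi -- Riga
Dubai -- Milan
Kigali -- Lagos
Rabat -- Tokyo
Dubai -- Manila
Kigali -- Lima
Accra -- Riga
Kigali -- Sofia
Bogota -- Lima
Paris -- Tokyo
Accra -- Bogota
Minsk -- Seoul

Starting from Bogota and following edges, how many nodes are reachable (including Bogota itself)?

BFS from Bogota visits: Bogota, Accra, Lima, Milan, Manila, Riga, Sofia, Kigali, Tokyo, Delhi, Dubai, Hanoi, Paris, Quito, Lagos, Rabat, Bern, Doha
Reachable nodes: 18 of 20 total.

18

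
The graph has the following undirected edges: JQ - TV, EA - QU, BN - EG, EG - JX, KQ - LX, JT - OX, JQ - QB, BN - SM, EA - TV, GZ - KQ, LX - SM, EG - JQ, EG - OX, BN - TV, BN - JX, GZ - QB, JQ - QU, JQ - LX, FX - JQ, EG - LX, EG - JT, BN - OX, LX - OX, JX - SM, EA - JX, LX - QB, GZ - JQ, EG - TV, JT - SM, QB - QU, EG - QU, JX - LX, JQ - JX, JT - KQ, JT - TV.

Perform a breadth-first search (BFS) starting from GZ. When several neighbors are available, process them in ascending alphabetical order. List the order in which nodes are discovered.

GZ -> JQ -> KQ -> QB -> EG -> FX -> JX -> LX -> QU -> TV -> JT -> BN -> OX -> EA -> SM

Visit GZ; enqueue JQ, KQ, QB → queue [JQ, KQ, QB]
Visit JQ; enqueue EG, FX, JX, LX, QU, TV → queue [KQ, QB, EG, FX, JX, LX, QU, TV]
Visit KQ; enqueue JT → queue [QB, EG, FX, JX, LX, QU, TV, JT]
Visit QB → queue [EG, FX, JX, LX, QU, TV, JT]
Visit EG; enqueue BN, OX → queue [FX, JX, LX, QU, TV, JT, BN, OX]
Visit FX → queue [JX, LX, QU, TV, JT, BN, OX]
Visit JX; enqueue EA, SM → queue [LX, QU, TV, JT, BN, OX, EA, SM]
Visit LX → queue [QU, TV, JT, BN, OX, EA, SM]
Visit QU → queue [TV, JT, BN, OX, EA, SM]
Visit TV → queue [JT, BN, OX, EA, SM]
Visit JT → queue [BN, OX, EA, SM]
Visit BN → queue [OX, EA, SM]
Visit OX → queue [EA, SM]
Visit EA → queue [SM]
Visit SM → queue []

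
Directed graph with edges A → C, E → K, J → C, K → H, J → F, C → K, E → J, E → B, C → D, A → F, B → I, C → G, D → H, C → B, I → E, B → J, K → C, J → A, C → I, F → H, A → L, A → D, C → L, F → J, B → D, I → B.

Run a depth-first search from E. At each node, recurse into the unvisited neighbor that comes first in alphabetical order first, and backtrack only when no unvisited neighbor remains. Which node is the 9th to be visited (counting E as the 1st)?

Visit E
E → B
B → D
D → H
B → I
B → J
J → A
A → C
C → G
C → K
C → L
A → F

Visit order: E, B, D, H, I, J, A, C, G, K, L, F

G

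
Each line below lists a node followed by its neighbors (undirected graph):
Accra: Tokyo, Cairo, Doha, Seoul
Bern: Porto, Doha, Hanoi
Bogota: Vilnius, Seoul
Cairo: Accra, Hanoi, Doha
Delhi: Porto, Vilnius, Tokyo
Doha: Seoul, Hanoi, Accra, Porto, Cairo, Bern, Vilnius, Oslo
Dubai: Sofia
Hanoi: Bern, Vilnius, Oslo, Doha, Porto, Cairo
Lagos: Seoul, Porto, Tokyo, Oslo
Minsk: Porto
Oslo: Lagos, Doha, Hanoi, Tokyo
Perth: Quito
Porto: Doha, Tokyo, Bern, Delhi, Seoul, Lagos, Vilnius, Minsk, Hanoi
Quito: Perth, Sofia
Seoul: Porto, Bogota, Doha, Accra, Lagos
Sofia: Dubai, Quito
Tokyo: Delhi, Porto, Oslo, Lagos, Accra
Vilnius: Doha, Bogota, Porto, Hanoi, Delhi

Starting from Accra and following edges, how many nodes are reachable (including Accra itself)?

BFS from Accra visits: Accra, Tokyo, Seoul, Doha, Cairo, Porto, Oslo, Lagos, Delhi, Bogota, Vilnius, Hanoi, Bern, Minsk
Reachable nodes: 14 of 18 total.

14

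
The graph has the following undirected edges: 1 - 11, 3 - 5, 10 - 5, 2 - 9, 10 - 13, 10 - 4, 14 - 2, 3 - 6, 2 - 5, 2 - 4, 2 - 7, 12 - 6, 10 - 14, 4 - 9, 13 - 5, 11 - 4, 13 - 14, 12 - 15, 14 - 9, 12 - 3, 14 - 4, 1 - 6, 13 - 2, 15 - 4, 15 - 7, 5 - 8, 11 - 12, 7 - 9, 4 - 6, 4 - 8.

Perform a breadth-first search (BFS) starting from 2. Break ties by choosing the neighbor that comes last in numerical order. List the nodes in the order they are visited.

2 14 13 9 7 5 4 10 15 8 3 11 6 12 1

Visit 2; enqueue 14, 13, 9, 7, 5, 4 → queue [14, 13, 9, 7, 5, 4]
Visit 14; enqueue 10 → queue [13, 9, 7, 5, 4, 10]
Visit 13 → queue [9, 7, 5, 4, 10]
Visit 9 → queue [7, 5, 4, 10]
Visit 7; enqueue 15 → queue [5, 4, 10, 15]
Visit 5; enqueue 8, 3 → queue [4, 10, 15, 8, 3]
Visit 4; enqueue 11, 6 → queue [10, 15, 8, 3, 11, 6]
Visit 10 → queue [15, 8, 3, 11, 6]
Visit 15; enqueue 12 → queue [8, 3, 11, 6, 12]
Visit 8 → queue [3, 11, 6, 12]
Visit 3 → queue [11, 6, 12]
Visit 11; enqueue 1 → queue [6, 12, 1]
Visit 6 → queue [12, 1]
Visit 12 → queue [1]
Visit 1 → queue []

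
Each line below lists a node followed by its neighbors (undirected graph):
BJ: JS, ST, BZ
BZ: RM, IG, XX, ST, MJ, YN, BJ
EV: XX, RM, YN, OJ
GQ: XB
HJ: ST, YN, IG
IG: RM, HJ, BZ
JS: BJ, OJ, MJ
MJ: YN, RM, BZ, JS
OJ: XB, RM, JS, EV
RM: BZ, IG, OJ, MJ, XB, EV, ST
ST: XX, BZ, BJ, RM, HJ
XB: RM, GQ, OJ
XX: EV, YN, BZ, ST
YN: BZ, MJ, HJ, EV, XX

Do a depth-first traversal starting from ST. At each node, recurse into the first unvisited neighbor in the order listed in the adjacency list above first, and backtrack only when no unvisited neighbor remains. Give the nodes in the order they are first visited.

Visit ST
ST → XX
XX → EV
EV → RM
RM → BZ
BZ → IG
IG → HJ
HJ → YN
YN → MJ
MJ → JS
JS → BJ
JS → OJ
OJ → XB
XB → GQ

ST XX EV RM BZ IG HJ YN MJ JS BJ OJ XB GQ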